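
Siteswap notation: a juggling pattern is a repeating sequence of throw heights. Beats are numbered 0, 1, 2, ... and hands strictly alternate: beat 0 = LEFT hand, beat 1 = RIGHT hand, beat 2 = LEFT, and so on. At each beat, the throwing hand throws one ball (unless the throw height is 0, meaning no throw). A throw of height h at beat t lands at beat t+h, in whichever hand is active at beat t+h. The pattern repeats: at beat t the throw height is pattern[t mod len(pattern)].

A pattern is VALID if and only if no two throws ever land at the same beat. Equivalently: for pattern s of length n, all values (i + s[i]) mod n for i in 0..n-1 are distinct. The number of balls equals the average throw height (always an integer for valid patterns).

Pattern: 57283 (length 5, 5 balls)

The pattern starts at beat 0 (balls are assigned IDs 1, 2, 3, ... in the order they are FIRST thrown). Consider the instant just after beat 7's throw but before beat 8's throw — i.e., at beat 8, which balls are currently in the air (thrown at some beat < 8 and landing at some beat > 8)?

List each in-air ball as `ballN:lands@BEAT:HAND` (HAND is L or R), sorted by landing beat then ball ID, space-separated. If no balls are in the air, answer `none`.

Beat 0 (L): throw ball1 h=5 -> lands@5:R; in-air after throw: [b1@5:R]
Beat 1 (R): throw ball2 h=7 -> lands@8:L; in-air after throw: [b1@5:R b2@8:L]
Beat 2 (L): throw ball3 h=2 -> lands@4:L; in-air after throw: [b3@4:L b1@5:R b2@8:L]
Beat 3 (R): throw ball4 h=8 -> lands@11:R; in-air after throw: [b3@4:L b1@5:R b2@8:L b4@11:R]
Beat 4 (L): throw ball3 h=3 -> lands@7:R; in-air after throw: [b1@5:R b3@7:R b2@8:L b4@11:R]
Beat 5 (R): throw ball1 h=5 -> lands@10:L; in-air after throw: [b3@7:R b2@8:L b1@10:L b4@11:R]
Beat 6 (L): throw ball5 h=7 -> lands@13:R; in-air after throw: [b3@7:R b2@8:L b1@10:L b4@11:R b5@13:R]
Beat 7 (R): throw ball3 h=2 -> lands@9:R; in-air after throw: [b2@8:L b3@9:R b1@10:L b4@11:R b5@13:R]
Beat 8 (L): throw ball2 h=8 -> lands@16:L; in-air after throw: [b3@9:R b1@10:L b4@11:R b5@13:R b2@16:L]

Answer: ball3:lands@9:R ball1:lands@10:L ball4:lands@11:R ball5:lands@13:R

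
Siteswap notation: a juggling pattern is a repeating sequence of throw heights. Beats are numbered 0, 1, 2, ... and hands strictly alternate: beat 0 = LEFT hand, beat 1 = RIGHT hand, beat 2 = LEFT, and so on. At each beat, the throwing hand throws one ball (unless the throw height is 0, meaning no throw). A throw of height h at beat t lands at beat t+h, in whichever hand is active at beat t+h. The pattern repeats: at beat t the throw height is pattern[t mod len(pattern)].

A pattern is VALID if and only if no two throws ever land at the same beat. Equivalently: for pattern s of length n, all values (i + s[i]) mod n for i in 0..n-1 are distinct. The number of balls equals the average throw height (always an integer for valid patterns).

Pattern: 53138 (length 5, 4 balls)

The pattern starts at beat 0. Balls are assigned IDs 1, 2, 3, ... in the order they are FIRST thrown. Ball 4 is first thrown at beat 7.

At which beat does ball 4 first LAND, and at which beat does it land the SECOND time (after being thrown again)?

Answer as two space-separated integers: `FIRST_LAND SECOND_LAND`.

Answer: 8 11

Derivation:
Beat 0 (L): throw ball1 h=5 -> lands@5:R; in-air after throw: [b1@5:R]
Beat 1 (R): throw ball2 h=3 -> lands@4:L; in-air after throw: [b2@4:L b1@5:R]
Beat 2 (L): throw ball3 h=1 -> lands@3:R; in-air after throw: [b3@3:R b2@4:L b1@5:R]
Beat 3 (R): throw ball3 h=3 -> lands@6:L; in-air after throw: [b2@4:L b1@5:R b3@6:L]
Beat 4 (L): throw ball2 h=8 -> lands@12:L; in-air after throw: [b1@5:R b3@6:L b2@12:L]
Beat 5 (R): throw ball1 h=5 -> lands@10:L; in-air after throw: [b3@6:L b1@10:L b2@12:L]
Beat 6 (L): throw ball3 h=3 -> lands@9:R; in-air after throw: [b3@9:R b1@10:L b2@12:L]
Beat 7 (R): throw ball4 h=1 -> lands@8:L; in-air after throw: [b4@8:L b3@9:R b1@10:L b2@12:L]
Beat 8 (L): throw ball4 h=3 -> lands@11:R; in-air after throw: [b3@9:R b1@10:L b4@11:R b2@12:L]
Beat 9 (R): throw ball3 h=8 -> lands@17:R; in-air after throw: [b1@10:L b4@11:R b2@12:L b3@17:R]
Beat 10 (L): throw ball1 h=5 -> lands@15:R; in-air after throw: [b4@11:R b2@12:L b1@15:R b3@17:R]
Beat 11 (R): throw ball4 h=3 -> lands@14:L; in-air after throw: [b2@12:L b4@14:L b1@15:R b3@17:R]
Ball 4: thrown@7 h=1 -> first land @8; rethrown@8 h=3 -> second land @11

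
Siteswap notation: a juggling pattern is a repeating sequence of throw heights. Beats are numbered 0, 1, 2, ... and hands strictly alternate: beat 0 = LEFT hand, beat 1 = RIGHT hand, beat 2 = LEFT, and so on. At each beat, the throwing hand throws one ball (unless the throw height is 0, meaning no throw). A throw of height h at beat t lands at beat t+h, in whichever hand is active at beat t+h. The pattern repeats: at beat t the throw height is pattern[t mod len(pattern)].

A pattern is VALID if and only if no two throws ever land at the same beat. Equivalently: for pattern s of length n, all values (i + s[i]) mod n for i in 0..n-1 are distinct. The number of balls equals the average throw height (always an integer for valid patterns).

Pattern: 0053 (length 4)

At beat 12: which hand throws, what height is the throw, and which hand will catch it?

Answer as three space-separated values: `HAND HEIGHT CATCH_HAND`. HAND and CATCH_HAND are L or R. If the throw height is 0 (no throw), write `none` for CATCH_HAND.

Answer: L 0 none

Derivation:
Beat 12: 12 mod 2 = 0, so hand = L
Throw height = pattern[12 mod 4] = pattern[0] = 0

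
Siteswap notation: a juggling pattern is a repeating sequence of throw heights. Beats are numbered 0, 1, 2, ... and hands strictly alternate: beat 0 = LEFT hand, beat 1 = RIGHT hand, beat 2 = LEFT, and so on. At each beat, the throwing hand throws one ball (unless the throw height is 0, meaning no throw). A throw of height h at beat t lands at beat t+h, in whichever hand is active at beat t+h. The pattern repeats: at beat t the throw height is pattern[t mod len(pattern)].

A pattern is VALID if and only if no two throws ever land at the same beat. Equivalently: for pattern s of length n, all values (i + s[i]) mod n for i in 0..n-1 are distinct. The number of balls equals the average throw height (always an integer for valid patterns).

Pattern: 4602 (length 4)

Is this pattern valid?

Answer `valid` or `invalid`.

Answer: valid

Derivation:
i=0: (i + s[i]) mod n = (0 + 4) mod 4 = 0
i=1: (i + s[i]) mod n = (1 + 6) mod 4 = 3
i=2: (i + s[i]) mod n = (2 + 0) mod 4 = 2
i=3: (i + s[i]) mod n = (3 + 2) mod 4 = 1
Residues: [0, 3, 2, 1], distinct: True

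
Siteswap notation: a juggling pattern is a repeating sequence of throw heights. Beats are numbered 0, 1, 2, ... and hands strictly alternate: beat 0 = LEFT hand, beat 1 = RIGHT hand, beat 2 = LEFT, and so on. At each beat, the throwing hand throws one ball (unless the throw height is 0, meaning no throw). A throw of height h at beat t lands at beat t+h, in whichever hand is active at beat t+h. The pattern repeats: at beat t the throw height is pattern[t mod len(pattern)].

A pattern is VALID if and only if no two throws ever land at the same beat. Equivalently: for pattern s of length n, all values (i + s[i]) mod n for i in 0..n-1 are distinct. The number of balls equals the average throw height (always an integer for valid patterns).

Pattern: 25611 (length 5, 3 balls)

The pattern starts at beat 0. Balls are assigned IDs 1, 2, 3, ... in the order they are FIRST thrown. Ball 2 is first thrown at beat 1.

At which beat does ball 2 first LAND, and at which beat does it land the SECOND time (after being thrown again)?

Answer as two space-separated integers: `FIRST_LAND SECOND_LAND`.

Answer: 6 11

Derivation:
Beat 0 (L): throw ball1 h=2 -> lands@2:L; in-air after throw: [b1@2:L]
Beat 1 (R): throw ball2 h=5 -> lands@6:L; in-air after throw: [b1@2:L b2@6:L]
Beat 2 (L): throw ball1 h=6 -> lands@8:L; in-air after throw: [b2@6:L b1@8:L]
Beat 3 (R): throw ball3 h=1 -> lands@4:L; in-air after throw: [b3@4:L b2@6:L b1@8:L]
Beat 4 (L): throw ball3 h=1 -> lands@5:R; in-air after throw: [b3@5:R b2@6:L b1@8:L]
Beat 5 (R): throw ball3 h=2 -> lands@7:R; in-air after throw: [b2@6:L b3@7:R b1@8:L]
Beat 6 (L): throw ball2 h=5 -> lands@11:R; in-air after throw: [b3@7:R b1@8:L b2@11:R]
Beat 7 (R): throw ball3 h=6 -> lands@13:R; in-air after throw: [b1@8:L b2@11:R b3@13:R]
Beat 8 (L): throw ball1 h=1 -> lands@9:R; in-air after throw: [b1@9:R b2@11:R b3@13:R]
Beat 9 (R): throw ball1 h=1 -> lands@10:L; in-air after throw: [b1@10:L b2@11:R b3@13:R]
Beat 10 (L): throw ball1 h=2 -> lands@12:L; in-air after throw: [b2@11:R b1@12:L b3@13:R]
Beat 11 (R): throw ball2 h=5 -> lands@16:L; in-air after throw: [b1@12:L b3@13:R b2@16:L]
Ball 2: thrown@1 h=5 -> first land @6; rethrown@6 h=5 -> second land @11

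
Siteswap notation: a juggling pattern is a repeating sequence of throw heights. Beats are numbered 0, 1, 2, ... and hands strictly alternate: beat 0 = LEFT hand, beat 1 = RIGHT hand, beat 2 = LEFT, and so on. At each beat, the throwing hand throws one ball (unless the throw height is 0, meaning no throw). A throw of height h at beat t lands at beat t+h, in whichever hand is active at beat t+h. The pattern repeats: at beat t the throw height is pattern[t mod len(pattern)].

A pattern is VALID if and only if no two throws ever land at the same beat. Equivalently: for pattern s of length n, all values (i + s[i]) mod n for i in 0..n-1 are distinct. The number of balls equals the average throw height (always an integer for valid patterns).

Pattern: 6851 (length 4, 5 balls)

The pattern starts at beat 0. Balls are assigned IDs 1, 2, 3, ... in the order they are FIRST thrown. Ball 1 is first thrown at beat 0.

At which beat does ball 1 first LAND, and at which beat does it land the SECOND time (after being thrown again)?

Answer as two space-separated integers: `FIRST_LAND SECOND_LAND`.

Beat 0 (L): throw ball1 h=6 -> lands@6:L; in-air after throw: [b1@6:L]
Beat 1 (R): throw ball2 h=8 -> lands@9:R; in-air after throw: [b1@6:L b2@9:R]
Beat 2 (L): throw ball3 h=5 -> lands@7:R; in-air after throw: [b1@6:L b3@7:R b2@9:R]
Beat 3 (R): throw ball4 h=1 -> lands@4:L; in-air after throw: [b4@4:L b1@6:L b3@7:R b2@9:R]
Beat 4 (L): throw ball4 h=6 -> lands@10:L; in-air after throw: [b1@6:L b3@7:R b2@9:R b4@10:L]
Beat 5 (R): throw ball5 h=8 -> lands@13:R; in-air after throw: [b1@6:L b3@7:R b2@9:R b4@10:L b5@13:R]
Beat 6 (L): throw ball1 h=5 -> lands@11:R; in-air after throw: [b3@7:R b2@9:R b4@10:L b1@11:R b5@13:R]
Beat 7 (R): throw ball3 h=1 -> lands@8:L; in-air after throw: [b3@8:L b2@9:R b4@10:L b1@11:R b5@13:R]
Beat 8 (L): throw ball3 h=6 -> lands@14:L; in-air after throw: [b2@9:R b4@10:L b1@11:R b5@13:R b3@14:L]
Beat 9 (R): throw ball2 h=8 -> lands@17:R; in-air after throw: [b4@10:L b1@11:R b5@13:R b3@14:L b2@17:R]
Beat 10 (L): throw ball4 h=5 -> lands@15:R; in-air after throw: [b1@11:R b5@13:R b3@14:L b4@15:R b2@17:R]
Beat 11 (R): throw ball1 h=1 -> lands@12:L; in-air after throw: [b1@12:L b5@13:R b3@14:L b4@15:R b2@17:R]
Ball 1: thrown@0 h=6 -> first land @6; rethrown@6 h=5 -> second land @11

Answer: 6 11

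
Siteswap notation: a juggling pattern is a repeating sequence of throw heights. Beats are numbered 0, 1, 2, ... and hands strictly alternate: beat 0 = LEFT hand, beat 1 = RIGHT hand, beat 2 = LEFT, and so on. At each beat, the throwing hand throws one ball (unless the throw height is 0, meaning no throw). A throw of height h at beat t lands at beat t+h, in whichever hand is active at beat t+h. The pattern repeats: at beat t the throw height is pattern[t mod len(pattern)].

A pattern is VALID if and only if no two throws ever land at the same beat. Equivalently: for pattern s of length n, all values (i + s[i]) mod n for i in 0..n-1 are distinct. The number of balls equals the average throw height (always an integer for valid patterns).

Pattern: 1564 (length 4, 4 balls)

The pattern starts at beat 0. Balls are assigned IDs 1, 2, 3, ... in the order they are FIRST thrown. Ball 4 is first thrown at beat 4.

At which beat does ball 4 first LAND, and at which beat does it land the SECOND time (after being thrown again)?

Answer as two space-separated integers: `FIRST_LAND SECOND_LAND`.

Beat 0 (L): throw ball1 h=1 -> lands@1:R; in-air after throw: [b1@1:R]
Beat 1 (R): throw ball1 h=5 -> lands@6:L; in-air after throw: [b1@6:L]
Beat 2 (L): throw ball2 h=6 -> lands@8:L; in-air after throw: [b1@6:L b2@8:L]
Beat 3 (R): throw ball3 h=4 -> lands@7:R; in-air after throw: [b1@6:L b3@7:R b2@8:L]
Beat 4 (L): throw ball4 h=1 -> lands@5:R; in-air after throw: [b4@5:R b1@6:L b3@7:R b2@8:L]
Beat 5 (R): throw ball4 h=5 -> lands@10:L; in-air after throw: [b1@6:L b3@7:R b2@8:L b4@10:L]
Beat 6 (L): throw ball1 h=6 -> lands@12:L; in-air after throw: [b3@7:R b2@8:L b4@10:L b1@12:L]
Beat 7 (R): throw ball3 h=4 -> lands@11:R; in-air after throw: [b2@8:L b4@10:L b3@11:R b1@12:L]
Beat 8 (L): throw ball2 h=1 -> lands@9:R; in-air after throw: [b2@9:R b4@10:L b3@11:R b1@12:L]
Beat 9 (R): throw ball2 h=5 -> lands@14:L; in-air after throw: [b4@10:L b3@11:R b1@12:L b2@14:L]
Beat 10 (L): throw ball4 h=6 -> lands@16:L; in-air after throw: [b3@11:R b1@12:L b2@14:L b4@16:L]
Ball 4: thrown@4 h=1 -> first land @5; rethrown@5 h=5 -> second land @10

Answer: 5 10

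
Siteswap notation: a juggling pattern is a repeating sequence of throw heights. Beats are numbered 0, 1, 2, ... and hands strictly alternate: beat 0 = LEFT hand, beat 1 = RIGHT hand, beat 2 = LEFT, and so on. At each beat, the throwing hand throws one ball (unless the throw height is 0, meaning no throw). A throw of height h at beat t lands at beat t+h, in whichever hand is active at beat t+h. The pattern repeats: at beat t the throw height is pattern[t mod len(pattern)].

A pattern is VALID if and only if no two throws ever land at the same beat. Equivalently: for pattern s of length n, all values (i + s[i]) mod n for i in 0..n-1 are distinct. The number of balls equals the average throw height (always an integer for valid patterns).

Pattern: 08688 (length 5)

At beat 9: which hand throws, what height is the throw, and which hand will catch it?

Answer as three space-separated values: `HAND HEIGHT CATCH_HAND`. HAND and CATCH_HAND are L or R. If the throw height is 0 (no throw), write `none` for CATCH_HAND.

Beat 9: 9 mod 2 = 1, so hand = R
Throw height = pattern[9 mod 5] = pattern[4] = 8
Lands at beat 9+8=17, 17 mod 2 = 1, so catch hand = R

Answer: R 8 R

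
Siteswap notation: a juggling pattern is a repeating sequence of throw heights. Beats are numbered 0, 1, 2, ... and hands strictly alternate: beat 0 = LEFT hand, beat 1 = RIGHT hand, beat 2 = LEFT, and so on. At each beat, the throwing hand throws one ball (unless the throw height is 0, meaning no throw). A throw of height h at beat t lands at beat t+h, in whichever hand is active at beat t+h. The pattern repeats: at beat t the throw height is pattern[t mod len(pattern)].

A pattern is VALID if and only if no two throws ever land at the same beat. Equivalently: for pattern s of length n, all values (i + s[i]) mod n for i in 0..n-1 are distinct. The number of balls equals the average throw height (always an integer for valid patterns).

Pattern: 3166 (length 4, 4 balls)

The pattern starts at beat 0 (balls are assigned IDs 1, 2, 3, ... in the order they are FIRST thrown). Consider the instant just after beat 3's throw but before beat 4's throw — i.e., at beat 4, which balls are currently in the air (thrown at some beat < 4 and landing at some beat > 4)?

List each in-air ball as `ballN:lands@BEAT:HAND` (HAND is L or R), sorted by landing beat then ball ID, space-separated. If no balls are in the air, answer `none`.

Beat 0 (L): throw ball1 h=3 -> lands@3:R; in-air after throw: [b1@3:R]
Beat 1 (R): throw ball2 h=1 -> lands@2:L; in-air after throw: [b2@2:L b1@3:R]
Beat 2 (L): throw ball2 h=6 -> lands@8:L; in-air after throw: [b1@3:R b2@8:L]
Beat 3 (R): throw ball1 h=6 -> lands@9:R; in-air after throw: [b2@8:L b1@9:R]
Beat 4 (L): throw ball3 h=3 -> lands@7:R; in-air after throw: [b3@7:R b2@8:L b1@9:R]

Answer: ball2:lands@8:L ball1:lands@9:R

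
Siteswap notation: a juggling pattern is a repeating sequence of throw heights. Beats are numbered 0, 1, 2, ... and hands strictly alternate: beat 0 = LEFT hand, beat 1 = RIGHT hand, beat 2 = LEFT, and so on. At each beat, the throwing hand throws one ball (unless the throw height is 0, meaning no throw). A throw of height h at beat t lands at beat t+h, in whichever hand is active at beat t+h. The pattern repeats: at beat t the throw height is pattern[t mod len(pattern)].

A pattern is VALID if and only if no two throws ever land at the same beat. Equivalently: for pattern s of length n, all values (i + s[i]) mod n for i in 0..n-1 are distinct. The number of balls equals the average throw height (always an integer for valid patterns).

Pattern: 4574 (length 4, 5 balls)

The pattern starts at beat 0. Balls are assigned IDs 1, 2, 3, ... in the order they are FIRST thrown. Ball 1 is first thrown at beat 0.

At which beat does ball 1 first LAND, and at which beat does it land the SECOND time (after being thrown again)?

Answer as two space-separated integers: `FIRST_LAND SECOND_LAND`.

Beat 0 (L): throw ball1 h=4 -> lands@4:L; in-air after throw: [b1@4:L]
Beat 1 (R): throw ball2 h=5 -> lands@6:L; in-air after throw: [b1@4:L b2@6:L]
Beat 2 (L): throw ball3 h=7 -> lands@9:R; in-air after throw: [b1@4:L b2@6:L b3@9:R]
Beat 3 (R): throw ball4 h=4 -> lands@7:R; in-air after throw: [b1@4:L b2@6:L b4@7:R b3@9:R]
Beat 4 (L): throw ball1 h=4 -> lands@8:L; in-air after throw: [b2@6:L b4@7:R b1@8:L b3@9:R]
Beat 5 (R): throw ball5 h=5 -> lands@10:L; in-air after throw: [b2@6:L b4@7:R b1@8:L b3@9:R b5@10:L]
Beat 6 (L): throw ball2 h=7 -> lands@13:R; in-air after throw: [b4@7:R b1@8:L b3@9:R b5@10:L b2@13:R]
Beat 7 (R): throw ball4 h=4 -> lands@11:R; in-air after throw: [b1@8:L b3@9:R b5@10:L b4@11:R b2@13:R]
Beat 8 (L): throw ball1 h=4 -> lands@12:L; in-air after throw: [b3@9:R b5@10:L b4@11:R b1@12:L b2@13:R]
Ball 1: thrown@0 h=4 -> first land @4; rethrown@4 h=4 -> second land @8

Answer: 4 8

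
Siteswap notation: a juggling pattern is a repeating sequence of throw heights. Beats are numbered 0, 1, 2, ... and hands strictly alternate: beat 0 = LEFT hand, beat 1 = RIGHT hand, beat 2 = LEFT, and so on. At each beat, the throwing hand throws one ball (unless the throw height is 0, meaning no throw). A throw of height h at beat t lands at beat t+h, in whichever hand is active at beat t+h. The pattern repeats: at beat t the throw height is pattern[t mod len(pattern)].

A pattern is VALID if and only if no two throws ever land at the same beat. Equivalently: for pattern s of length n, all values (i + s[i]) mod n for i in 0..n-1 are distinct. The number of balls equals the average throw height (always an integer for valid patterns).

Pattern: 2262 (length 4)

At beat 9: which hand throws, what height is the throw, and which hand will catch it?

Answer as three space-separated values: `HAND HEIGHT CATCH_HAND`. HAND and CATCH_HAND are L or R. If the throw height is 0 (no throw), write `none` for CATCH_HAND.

Answer: R 2 R

Derivation:
Beat 9: 9 mod 2 = 1, so hand = R
Throw height = pattern[9 mod 4] = pattern[1] = 2
Lands at beat 9+2=11, 11 mod 2 = 1, so catch hand = R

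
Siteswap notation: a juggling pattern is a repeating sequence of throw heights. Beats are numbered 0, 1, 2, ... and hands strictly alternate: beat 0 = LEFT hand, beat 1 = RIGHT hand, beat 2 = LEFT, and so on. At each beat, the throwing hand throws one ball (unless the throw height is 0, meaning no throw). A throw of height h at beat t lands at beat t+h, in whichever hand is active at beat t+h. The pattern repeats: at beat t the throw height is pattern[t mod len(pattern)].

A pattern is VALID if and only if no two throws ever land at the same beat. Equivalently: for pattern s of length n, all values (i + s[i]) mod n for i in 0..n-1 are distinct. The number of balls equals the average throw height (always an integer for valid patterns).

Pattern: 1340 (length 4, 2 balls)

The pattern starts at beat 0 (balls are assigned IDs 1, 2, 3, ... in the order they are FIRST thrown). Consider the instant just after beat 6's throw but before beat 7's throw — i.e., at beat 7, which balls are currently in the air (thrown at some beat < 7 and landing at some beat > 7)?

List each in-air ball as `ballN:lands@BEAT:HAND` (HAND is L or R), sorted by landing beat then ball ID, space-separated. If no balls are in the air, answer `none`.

Beat 0 (L): throw ball1 h=1 -> lands@1:R; in-air after throw: [b1@1:R]
Beat 1 (R): throw ball1 h=3 -> lands@4:L; in-air after throw: [b1@4:L]
Beat 2 (L): throw ball2 h=4 -> lands@6:L; in-air after throw: [b1@4:L b2@6:L]
Beat 4 (L): throw ball1 h=1 -> lands@5:R; in-air after throw: [b1@5:R b2@6:L]
Beat 5 (R): throw ball1 h=3 -> lands@8:L; in-air after throw: [b2@6:L b1@8:L]
Beat 6 (L): throw ball2 h=4 -> lands@10:L; in-air after throw: [b1@8:L b2@10:L]

Answer: ball1:lands@8:L ball2:lands@10:L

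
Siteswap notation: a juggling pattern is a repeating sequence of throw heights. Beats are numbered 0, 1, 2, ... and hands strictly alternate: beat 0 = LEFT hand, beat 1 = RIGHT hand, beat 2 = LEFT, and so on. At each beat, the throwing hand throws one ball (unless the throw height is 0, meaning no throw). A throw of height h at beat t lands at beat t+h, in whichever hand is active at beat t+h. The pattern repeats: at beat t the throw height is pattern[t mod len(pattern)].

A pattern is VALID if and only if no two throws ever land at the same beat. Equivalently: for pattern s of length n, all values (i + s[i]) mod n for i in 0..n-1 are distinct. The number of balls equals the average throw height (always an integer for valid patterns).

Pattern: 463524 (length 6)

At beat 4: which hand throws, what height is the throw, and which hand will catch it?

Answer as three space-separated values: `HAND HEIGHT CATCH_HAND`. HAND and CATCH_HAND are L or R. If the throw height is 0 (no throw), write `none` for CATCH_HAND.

Beat 4: 4 mod 2 = 0, so hand = L
Throw height = pattern[4 mod 6] = pattern[4] = 2
Lands at beat 4+2=6, 6 mod 2 = 0, so catch hand = L

Answer: L 2 L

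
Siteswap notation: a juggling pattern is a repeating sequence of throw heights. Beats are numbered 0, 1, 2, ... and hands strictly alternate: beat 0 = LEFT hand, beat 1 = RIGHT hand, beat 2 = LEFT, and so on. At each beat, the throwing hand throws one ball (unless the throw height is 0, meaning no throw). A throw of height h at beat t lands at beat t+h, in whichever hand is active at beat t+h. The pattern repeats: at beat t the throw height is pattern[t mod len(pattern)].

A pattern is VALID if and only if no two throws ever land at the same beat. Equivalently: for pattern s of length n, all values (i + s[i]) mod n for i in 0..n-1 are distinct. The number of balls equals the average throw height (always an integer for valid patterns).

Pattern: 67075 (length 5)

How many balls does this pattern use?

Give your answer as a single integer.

Pattern = [6, 7, 0, 7, 5], length n = 5
  position 0: throw height = 6, running sum = 6
  position 1: throw height = 7, running sum = 13
  position 2: throw height = 0, running sum = 13
  position 3: throw height = 7, running sum = 20
  position 4: throw height = 5, running sum = 25
Total sum = 25; balls = sum / n = 25 / 5 = 5

Answer: 5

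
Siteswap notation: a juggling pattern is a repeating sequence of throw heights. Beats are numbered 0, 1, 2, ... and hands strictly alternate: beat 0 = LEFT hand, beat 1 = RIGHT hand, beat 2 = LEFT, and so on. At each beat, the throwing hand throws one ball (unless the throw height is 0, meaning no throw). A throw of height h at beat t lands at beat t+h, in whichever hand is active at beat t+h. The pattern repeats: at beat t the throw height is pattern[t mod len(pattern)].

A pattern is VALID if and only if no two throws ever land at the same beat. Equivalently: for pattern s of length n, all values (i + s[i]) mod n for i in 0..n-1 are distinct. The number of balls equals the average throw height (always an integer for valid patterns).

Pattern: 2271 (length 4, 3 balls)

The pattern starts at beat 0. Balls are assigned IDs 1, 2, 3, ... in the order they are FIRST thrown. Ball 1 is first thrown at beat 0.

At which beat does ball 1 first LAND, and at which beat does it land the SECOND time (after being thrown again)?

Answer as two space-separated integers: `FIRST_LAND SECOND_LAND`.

Beat 0 (L): throw ball1 h=2 -> lands@2:L; in-air after throw: [b1@2:L]
Beat 1 (R): throw ball2 h=2 -> lands@3:R; in-air after throw: [b1@2:L b2@3:R]
Beat 2 (L): throw ball1 h=7 -> lands@9:R; in-air after throw: [b2@3:R b1@9:R]
Beat 3 (R): throw ball2 h=1 -> lands@4:L; in-air after throw: [b2@4:L b1@9:R]
Beat 4 (L): throw ball2 h=2 -> lands@6:L; in-air after throw: [b2@6:L b1@9:R]
Beat 5 (R): throw ball3 h=2 -> lands@7:R; in-air after throw: [b2@6:L b3@7:R b1@9:R]
Beat 6 (L): throw ball2 h=7 -> lands@13:R; in-air after throw: [b3@7:R b1@9:R b2@13:R]
Beat 7 (R): throw ball3 h=1 -> lands@8:L; in-air after throw: [b3@8:L b1@9:R b2@13:R]
Beat 8 (L): throw ball3 h=2 -> lands@10:L; in-air after throw: [b1@9:R b3@10:L b2@13:R]
Beat 9 (R): throw ball1 h=2 -> lands@11:R; in-air after throw: [b3@10:L b1@11:R b2@13:R]
Ball 1: thrown@0 h=2 -> first land @2; rethrown@2 h=7 -> second land @9

Answer: 2 9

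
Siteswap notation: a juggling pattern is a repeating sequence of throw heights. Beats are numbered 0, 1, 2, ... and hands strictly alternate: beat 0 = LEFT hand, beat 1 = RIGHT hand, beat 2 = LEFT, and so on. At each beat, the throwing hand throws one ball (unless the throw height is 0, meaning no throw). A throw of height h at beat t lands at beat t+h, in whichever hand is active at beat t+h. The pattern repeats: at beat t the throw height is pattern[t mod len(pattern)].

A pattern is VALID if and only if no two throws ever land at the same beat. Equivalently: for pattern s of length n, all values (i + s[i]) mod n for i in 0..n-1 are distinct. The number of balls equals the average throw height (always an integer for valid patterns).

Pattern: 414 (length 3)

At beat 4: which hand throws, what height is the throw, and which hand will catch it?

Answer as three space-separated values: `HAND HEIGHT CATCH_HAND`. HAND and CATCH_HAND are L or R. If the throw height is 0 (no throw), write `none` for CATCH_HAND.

Beat 4: 4 mod 2 = 0, so hand = L
Throw height = pattern[4 mod 3] = pattern[1] = 1
Lands at beat 4+1=5, 5 mod 2 = 1, so catch hand = R

Answer: L 1 R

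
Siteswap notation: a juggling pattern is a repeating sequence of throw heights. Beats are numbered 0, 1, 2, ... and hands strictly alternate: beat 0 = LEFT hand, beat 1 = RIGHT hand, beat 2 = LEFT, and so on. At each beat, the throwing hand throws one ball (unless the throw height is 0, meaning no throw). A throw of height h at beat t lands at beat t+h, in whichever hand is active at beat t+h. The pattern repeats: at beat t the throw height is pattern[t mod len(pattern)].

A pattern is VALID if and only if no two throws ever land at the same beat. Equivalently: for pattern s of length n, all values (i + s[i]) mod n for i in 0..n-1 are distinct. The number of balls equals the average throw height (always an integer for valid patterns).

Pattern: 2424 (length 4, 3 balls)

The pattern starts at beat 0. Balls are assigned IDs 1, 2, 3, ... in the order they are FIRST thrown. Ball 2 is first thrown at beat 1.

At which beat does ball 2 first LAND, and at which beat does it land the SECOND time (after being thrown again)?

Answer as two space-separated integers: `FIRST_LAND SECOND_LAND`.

Beat 0 (L): throw ball1 h=2 -> lands@2:L; in-air after throw: [b1@2:L]
Beat 1 (R): throw ball2 h=4 -> lands@5:R; in-air after throw: [b1@2:L b2@5:R]
Beat 2 (L): throw ball1 h=2 -> lands@4:L; in-air after throw: [b1@4:L b2@5:R]
Beat 3 (R): throw ball3 h=4 -> lands@7:R; in-air after throw: [b1@4:L b2@5:R b3@7:R]
Beat 4 (L): throw ball1 h=2 -> lands@6:L; in-air after throw: [b2@5:R b1@6:L b3@7:R]
Beat 5 (R): throw ball2 h=4 -> lands@9:R; in-air after throw: [b1@6:L b3@7:R b2@9:R]
Beat 6 (L): throw ball1 h=2 -> lands@8:L; in-air after throw: [b3@7:R b1@8:L b2@9:R]
Beat 7 (R): throw ball3 h=4 -> lands@11:R; in-air after throw: [b1@8:L b2@9:R b3@11:R]
Beat 8 (L): throw ball1 h=2 -> lands@10:L; in-air after throw: [b2@9:R b1@10:L b3@11:R]
Beat 9 (R): throw ball2 h=4 -> lands@13:R; in-air after throw: [b1@10:L b3@11:R b2@13:R]
Ball 2: thrown@1 h=4 -> first land @5; rethrown@5 h=4 -> second land @9

Answer: 5 9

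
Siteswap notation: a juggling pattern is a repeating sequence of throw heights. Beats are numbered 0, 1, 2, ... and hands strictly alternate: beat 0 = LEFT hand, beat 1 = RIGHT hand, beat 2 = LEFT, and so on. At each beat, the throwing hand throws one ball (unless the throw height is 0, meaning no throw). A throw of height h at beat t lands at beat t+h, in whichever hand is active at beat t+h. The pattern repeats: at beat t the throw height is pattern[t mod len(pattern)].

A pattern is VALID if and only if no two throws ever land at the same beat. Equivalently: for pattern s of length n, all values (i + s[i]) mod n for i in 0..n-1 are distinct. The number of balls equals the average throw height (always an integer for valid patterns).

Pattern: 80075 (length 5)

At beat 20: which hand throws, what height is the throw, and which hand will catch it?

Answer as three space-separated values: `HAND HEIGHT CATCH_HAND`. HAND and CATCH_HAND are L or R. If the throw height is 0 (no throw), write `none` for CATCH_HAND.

Beat 20: 20 mod 2 = 0, so hand = L
Throw height = pattern[20 mod 5] = pattern[0] = 8
Lands at beat 20+8=28, 28 mod 2 = 0, so catch hand = L

Answer: L 8 L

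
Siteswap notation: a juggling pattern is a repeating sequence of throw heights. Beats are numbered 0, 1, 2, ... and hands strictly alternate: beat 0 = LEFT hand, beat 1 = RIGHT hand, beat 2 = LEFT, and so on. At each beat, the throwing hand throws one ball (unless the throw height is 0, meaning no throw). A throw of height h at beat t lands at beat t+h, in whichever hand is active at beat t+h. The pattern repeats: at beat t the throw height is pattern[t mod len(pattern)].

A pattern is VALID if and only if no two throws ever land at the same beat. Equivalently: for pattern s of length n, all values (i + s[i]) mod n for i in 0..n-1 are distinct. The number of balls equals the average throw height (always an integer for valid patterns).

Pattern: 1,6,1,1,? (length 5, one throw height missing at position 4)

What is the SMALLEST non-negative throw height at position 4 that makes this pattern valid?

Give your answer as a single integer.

i=0: (0 + 1) mod 5 = 1
i=1: (1 + 6) mod 5 = 2
i=2: (2 + 1) mod 5 = 3
i=3: (3 + 1) mod 5 = 4
i=4: s[i]=? (unknown)
Known residues: [1, 2, 3, 4]; need a permutation of 0..4, so missing residue r = 0
Need (4 + s) mod 5 = 0; smallest s = (0 - 4) mod 5 = 1

Answer: 1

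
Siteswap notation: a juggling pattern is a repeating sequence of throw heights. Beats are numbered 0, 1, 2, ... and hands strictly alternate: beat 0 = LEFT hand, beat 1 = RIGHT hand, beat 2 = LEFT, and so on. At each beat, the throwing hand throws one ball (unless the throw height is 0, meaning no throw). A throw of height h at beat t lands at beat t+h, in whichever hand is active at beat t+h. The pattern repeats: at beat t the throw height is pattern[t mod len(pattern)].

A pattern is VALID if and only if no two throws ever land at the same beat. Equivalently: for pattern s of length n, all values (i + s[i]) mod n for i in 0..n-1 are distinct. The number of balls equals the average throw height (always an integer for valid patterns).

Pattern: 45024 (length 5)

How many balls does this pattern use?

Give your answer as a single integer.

Answer: 3

Derivation:
Pattern = [4, 5, 0, 2, 4], length n = 5
  position 0: throw height = 4, running sum = 4
  position 1: throw height = 5, running sum = 9
  position 2: throw height = 0, running sum = 9
  position 3: throw height = 2, running sum = 11
  position 4: throw height = 4, running sum = 15
Total sum = 15; balls = sum / n = 15 / 5 = 3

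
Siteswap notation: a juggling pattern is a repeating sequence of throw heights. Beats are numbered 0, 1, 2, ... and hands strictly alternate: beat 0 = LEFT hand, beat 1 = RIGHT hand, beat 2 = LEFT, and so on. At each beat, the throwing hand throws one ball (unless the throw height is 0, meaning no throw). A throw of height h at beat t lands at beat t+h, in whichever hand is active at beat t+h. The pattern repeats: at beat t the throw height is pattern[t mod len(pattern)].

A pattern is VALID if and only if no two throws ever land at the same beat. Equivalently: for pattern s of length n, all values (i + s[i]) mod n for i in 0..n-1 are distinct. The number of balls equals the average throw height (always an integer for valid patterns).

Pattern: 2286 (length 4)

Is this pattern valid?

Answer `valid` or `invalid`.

Answer: invalid

Derivation:
i=0: (i + s[i]) mod n = (0 + 2) mod 4 = 2
i=1: (i + s[i]) mod n = (1 + 2) mod 4 = 3
i=2: (i + s[i]) mod n = (2 + 8) mod 4 = 2
i=3: (i + s[i]) mod n = (3 + 6) mod 4 = 1
Residues: [2, 3, 2, 1], distinct: False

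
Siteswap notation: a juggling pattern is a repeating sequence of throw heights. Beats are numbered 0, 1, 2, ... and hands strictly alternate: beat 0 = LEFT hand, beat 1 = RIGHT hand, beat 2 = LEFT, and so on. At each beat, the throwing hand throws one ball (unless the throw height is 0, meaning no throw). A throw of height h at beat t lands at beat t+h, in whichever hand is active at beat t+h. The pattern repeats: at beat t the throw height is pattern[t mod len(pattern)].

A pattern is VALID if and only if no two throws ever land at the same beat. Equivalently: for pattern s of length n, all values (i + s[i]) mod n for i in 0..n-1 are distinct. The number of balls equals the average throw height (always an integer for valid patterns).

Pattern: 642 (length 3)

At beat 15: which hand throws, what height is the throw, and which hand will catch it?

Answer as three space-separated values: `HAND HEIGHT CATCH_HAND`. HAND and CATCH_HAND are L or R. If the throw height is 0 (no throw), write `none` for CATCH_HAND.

Answer: R 6 R

Derivation:
Beat 15: 15 mod 2 = 1, so hand = R
Throw height = pattern[15 mod 3] = pattern[0] = 6
Lands at beat 15+6=21, 21 mod 2 = 1, so catch hand = R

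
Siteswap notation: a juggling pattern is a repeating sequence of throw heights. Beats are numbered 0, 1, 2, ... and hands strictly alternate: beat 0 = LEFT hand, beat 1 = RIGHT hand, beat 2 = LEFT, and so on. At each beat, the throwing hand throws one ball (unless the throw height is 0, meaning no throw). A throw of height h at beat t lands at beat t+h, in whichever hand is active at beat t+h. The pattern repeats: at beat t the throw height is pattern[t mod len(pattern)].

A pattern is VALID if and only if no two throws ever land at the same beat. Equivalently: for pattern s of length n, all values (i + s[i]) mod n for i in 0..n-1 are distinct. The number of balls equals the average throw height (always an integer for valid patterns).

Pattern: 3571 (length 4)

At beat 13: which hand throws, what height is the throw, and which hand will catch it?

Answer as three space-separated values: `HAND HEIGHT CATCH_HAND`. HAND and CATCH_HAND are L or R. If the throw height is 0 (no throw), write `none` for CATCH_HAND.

Beat 13: 13 mod 2 = 1, so hand = R
Throw height = pattern[13 mod 4] = pattern[1] = 5
Lands at beat 13+5=18, 18 mod 2 = 0, so catch hand = L

Answer: R 5 L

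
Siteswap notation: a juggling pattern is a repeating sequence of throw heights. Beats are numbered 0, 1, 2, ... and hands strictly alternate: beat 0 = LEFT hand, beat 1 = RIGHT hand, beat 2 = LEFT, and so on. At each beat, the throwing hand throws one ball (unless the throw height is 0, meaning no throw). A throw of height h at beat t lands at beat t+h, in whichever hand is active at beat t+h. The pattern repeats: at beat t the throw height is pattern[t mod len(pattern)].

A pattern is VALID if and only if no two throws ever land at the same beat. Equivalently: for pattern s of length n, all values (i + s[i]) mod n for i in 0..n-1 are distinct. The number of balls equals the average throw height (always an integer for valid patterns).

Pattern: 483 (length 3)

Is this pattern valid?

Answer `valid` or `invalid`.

i=0: (i + s[i]) mod n = (0 + 4) mod 3 = 1
i=1: (i + s[i]) mod n = (1 + 8) mod 3 = 0
i=2: (i + s[i]) mod n = (2 + 3) mod 3 = 2
Residues: [1, 0, 2], distinct: True

Answer: valid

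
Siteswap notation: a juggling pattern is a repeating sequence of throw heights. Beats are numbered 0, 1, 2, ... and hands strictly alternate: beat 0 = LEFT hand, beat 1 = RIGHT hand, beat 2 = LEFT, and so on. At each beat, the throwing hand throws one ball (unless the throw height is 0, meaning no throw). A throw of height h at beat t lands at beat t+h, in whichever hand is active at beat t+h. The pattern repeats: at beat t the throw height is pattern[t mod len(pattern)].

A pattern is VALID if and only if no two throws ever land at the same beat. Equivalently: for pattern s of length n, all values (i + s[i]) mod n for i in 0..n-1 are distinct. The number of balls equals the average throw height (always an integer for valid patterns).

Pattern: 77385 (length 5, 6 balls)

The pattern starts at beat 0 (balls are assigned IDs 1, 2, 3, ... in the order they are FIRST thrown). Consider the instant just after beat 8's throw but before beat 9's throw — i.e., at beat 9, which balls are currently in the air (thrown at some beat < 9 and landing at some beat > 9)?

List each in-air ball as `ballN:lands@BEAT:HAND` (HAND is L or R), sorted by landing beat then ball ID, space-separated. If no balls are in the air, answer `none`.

Answer: ball1:lands@10:L ball4:lands@11:R ball3:lands@12:L ball6:lands@13:R ball2:lands@16:L

Derivation:
Beat 0 (L): throw ball1 h=7 -> lands@7:R; in-air after throw: [b1@7:R]
Beat 1 (R): throw ball2 h=7 -> lands@8:L; in-air after throw: [b1@7:R b2@8:L]
Beat 2 (L): throw ball3 h=3 -> lands@5:R; in-air after throw: [b3@5:R b1@7:R b2@8:L]
Beat 3 (R): throw ball4 h=8 -> lands@11:R; in-air after throw: [b3@5:R b1@7:R b2@8:L b4@11:R]
Beat 4 (L): throw ball5 h=5 -> lands@9:R; in-air after throw: [b3@5:R b1@7:R b2@8:L b5@9:R b4@11:R]
Beat 5 (R): throw ball3 h=7 -> lands@12:L; in-air after throw: [b1@7:R b2@8:L b5@9:R b4@11:R b3@12:L]
Beat 6 (L): throw ball6 h=7 -> lands@13:R; in-air after throw: [b1@7:R b2@8:L b5@9:R b4@11:R b3@12:L b6@13:R]
Beat 7 (R): throw ball1 h=3 -> lands@10:L; in-air after throw: [b2@8:L b5@9:R b1@10:L b4@11:R b3@12:L b6@13:R]
Beat 8 (L): throw ball2 h=8 -> lands@16:L; in-air after throw: [b5@9:R b1@10:L b4@11:R b3@12:L b6@13:R b2@16:L]
Beat 9 (R): throw ball5 h=5 -> lands@14:L; in-air after throw: [b1@10:L b4@11:R b3@12:L b6@13:R b5@14:L b2@16:L]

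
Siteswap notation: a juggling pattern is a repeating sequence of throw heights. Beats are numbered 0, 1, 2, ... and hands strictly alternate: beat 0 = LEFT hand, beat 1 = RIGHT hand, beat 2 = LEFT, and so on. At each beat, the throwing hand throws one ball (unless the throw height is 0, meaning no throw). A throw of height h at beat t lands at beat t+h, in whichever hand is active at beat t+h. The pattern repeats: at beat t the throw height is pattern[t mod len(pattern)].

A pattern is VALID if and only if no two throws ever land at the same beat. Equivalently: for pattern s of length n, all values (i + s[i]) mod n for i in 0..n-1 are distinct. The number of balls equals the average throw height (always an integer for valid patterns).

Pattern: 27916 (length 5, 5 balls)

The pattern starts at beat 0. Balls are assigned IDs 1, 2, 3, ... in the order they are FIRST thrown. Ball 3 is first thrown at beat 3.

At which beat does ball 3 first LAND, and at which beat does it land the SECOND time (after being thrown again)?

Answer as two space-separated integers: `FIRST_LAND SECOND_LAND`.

Beat 0 (L): throw ball1 h=2 -> lands@2:L; in-air after throw: [b1@2:L]
Beat 1 (R): throw ball2 h=7 -> lands@8:L; in-air after throw: [b1@2:L b2@8:L]
Beat 2 (L): throw ball1 h=9 -> lands@11:R; in-air after throw: [b2@8:L b1@11:R]
Beat 3 (R): throw ball3 h=1 -> lands@4:L; in-air after throw: [b3@4:L b2@8:L b1@11:R]
Beat 4 (L): throw ball3 h=6 -> lands@10:L; in-air after throw: [b2@8:L b3@10:L b1@11:R]
Beat 5 (R): throw ball4 h=2 -> lands@7:R; in-air after throw: [b4@7:R b2@8:L b3@10:L b1@11:R]
Beat 6 (L): throw ball5 h=7 -> lands@13:R; in-air after throw: [b4@7:R b2@8:L b3@10:L b1@11:R b5@13:R]
Beat 7 (R): throw ball4 h=9 -> lands@16:L; in-air after throw: [b2@8:L b3@10:L b1@11:R b5@13:R b4@16:L]
Beat 8 (L): throw ball2 h=1 -> lands@9:R; in-air after throw: [b2@9:R b3@10:L b1@11:R b5@13:R b4@16:L]
Beat 9 (R): throw ball2 h=6 -> lands@15:R; in-air after throw: [b3@10:L b1@11:R b5@13:R b2@15:R b4@16:L]
Beat 10 (L): throw ball3 h=2 -> lands@12:L; in-air after throw: [b1@11:R b3@12:L b5@13:R b2@15:R b4@16:L]
Ball 3: thrown@3 h=1 -> first land @4; rethrown@4 h=6 -> second land @10

Answer: 4 10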